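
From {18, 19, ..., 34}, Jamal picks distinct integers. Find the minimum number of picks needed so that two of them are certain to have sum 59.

A set avoiding the sum 59 can contain at most one of each pair {x, 59−x}, plus the 7 elements whose complement lies outside the range.
The integers 18, …, 29 (12 of them) are such a set: any two sum to at least 18+19 = 37 and at most 28+29 = 57 < 59.
By pigeonhole, any 13th integer completes one of the 5 pairs, so 13 choices force a sum of 59.

13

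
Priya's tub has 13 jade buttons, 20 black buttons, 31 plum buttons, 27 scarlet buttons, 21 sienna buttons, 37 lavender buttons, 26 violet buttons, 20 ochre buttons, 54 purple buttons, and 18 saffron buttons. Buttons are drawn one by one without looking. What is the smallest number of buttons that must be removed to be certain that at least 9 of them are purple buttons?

222

In the worst case for collecting purple buttons, every non-purple button comes out first.
There are 13 + 20 + 31 + 27 + 21 + 37 + 26 + 20 + 18 = 213 non-purple buttons altogether.
After those, each further button must be purple, so 213 + 9 = 222 draws guarantee 9 purple buttons.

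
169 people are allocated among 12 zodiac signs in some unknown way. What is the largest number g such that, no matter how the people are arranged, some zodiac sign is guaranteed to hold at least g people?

The 12 zodiac signs are the holes and the 169 people are the pigeons.
If every zodiac sign held at most 14 people, the total would be at most 12 × 14 = 168, which is less than 169.
So some zodiac sign holds at least ⌈169/12⌉ = 15 people.

15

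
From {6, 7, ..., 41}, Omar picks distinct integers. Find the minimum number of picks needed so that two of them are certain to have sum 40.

A set avoiding the sum 40 can contain at most one of each pair {x, 40−x}, plus the 8 elements whose complement lies outside the range or equal to its own complement.
The integers 20, …, 41 (22 of them) are such a set: any two sum to at least 20+21 = 41 > 40.
Pigeonhole: any 23rd integer completes one of the 14 pairs, so 23 choices force a sum of 40.

23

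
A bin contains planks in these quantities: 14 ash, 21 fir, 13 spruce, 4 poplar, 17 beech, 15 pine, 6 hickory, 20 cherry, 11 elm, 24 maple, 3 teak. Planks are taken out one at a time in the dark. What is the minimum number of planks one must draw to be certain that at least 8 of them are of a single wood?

70

Put each drawn plank into a box by wood. The largest draw with every box below 8 takes min(count, 7) from each wood; woods with fewer than 7 contribute all they have.
Σ min(cᵢ, 7) = 7 + 7 + 7 + 4 + 7 + 7 + 6 + 7 + 7 + 7 + 3 = 69.
Draw number 69 + 1 = 70 must push one box to 8.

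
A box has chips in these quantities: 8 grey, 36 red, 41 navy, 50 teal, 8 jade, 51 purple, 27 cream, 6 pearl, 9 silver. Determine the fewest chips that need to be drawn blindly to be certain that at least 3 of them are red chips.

In the worst case for collecting red chips, every non-red chip comes out first.
There are 8 + 41 + 50 + 8 + 51 + 27 + 6 + 9 = 200 non-red chips altogether.
After those, each further chip must be red, so 200 + 3 = 203 draws guarantee 3 red chips.

203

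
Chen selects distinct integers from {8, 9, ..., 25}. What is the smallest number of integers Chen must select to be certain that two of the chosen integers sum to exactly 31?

Group the elements by complementary pair {x, 31−x}: {8,23}, {9,22}, {10,21}, …, giving 8 two-element pairs and 2 integers whose partner 31−x falls outside [8,25].
Treating each of those 10 groups as a pigeonhole, one can pick one integer per group — 10 integers — with no two summing to 31.
The 11th integer lands in an occupied pair, forcing a sum of 31.

11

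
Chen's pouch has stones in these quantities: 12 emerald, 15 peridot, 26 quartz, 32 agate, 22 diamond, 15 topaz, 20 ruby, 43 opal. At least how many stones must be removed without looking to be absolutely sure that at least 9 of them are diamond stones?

In the worst case for collecting diamond stones, every non-diamond stone comes out first.
There are 12 + 15 + 26 + 32 + 15 + 20 + 43 = 163 non-diamond stones altogether.
After those, each further stone must be diamond, so 163 + 9 = 172 draws guarantee 9 diamond stones.

172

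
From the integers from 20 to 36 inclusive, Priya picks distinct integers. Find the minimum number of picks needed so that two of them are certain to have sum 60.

A set avoiding the sum 60 can contain at most one of each pair {x, 60−x}, plus the 5 elements whose complement lies outside the range or equal to its own complement.
The integers 20, …, 30 (11 of them) are such a set: any two sum to at least 20+21 = 41 and at most 29+30 = 59 < 60.
By pigeonhole, any 12th integer completes one of the 6 pairs, so 12 choices force a sum of 60.

12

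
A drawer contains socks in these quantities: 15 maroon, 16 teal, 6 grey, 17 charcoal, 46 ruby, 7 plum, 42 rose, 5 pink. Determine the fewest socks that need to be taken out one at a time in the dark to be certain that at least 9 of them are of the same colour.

59

Put each drawn sock into a box by colour. The largest draw with every box below 9 takes min(count, 8) from each colour; colours with fewer than 8 contribute all they have.
Σ min(cᵢ, 8) = 8 + 8 + 6 + 8 + 8 + 7 + 8 + 5 = 58.
Draw number 58 + 1 = 59 must push one box to 9.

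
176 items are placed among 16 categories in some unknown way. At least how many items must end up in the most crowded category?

11

The 16 categories are the holes and the 176 items are the pigeons.
If every category held at most 10 items, the total would be at most 16 × 10 = 160, which is less than 176.
So some category holds at least ⌈176/16⌉ = 11 items.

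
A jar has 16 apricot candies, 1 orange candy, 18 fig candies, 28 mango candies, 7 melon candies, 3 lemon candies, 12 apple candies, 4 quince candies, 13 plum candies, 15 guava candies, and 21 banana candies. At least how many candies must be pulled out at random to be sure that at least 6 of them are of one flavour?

49

The 11 flavours are the holes; the candies drawn are the pigeons.
To avoid 6 of any one flavour, the worst case takes at most 5 of each flavour, or every candy of a flavour that has fewer than 5.
That gives 5 + 1 + 5 + 5 + 5 + 3 + 5 + 4 + 5 + 5 + 5 = 48 candies with no flavour reaching 6.
The next candy forces some flavour to 6, so 48 + 1 = 49.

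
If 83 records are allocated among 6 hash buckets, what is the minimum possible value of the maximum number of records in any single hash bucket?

14

The 6 hash buckets are the holes and the 83 records are the pigeons.
If every hash bucket held at most 13 records, the total would be at most 6 × 13 = 78, which is less than 83.
So some hash bucket holds at least ⌈83/6⌉ = 14 records.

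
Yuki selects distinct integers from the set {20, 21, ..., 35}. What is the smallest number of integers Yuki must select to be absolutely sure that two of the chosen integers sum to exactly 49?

12

Two chosen integers sum to 49 exactly when both halves of some pair {x, 49−x} with 20 ≤ x ≤ 49−x ≤ 29 are chosen — 5 such pairs.
The remaining 6 elements (those with no distinct partner in range) can never complete a 49-sum, so the worst case takes all of them and one from each pair: 6 + 5 = 11.
The 12th integer has to be the second member of some pair, so 11 + 1 = 12.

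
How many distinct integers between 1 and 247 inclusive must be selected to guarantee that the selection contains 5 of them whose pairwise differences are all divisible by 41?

165

Integers whose pairwise differences are multiples of 41 are exactly those sharing a remainder mod 41. The 41 residue classes mod 41 are the pigeonholes.
With 164 integers one could put 4 in each residue class and have no class reach 5.
The 165th integer pushes some class to 5, so 41·4 + 1 = 165.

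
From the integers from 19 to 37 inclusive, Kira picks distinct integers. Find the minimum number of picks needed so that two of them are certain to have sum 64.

Two chosen integers sum to 64 exactly when both halves of some pair {x, 64−x} with 27 ≤ x ≤ 64−x ≤ 37 are chosen — 5 such pairs.
The remaining 9 elements (those with no distinct partner in range) can never complete a 64-sum, so the worst case takes all of them and one from each pair: 9 + 5 = 14.
The 15th integer has to be the second member of some pair, so 14 + 1 = 15.

15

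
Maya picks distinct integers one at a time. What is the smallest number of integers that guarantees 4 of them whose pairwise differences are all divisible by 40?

Integers whose pairwise differences are multiples of 40 are exactly those sharing a remainder mod 40. The 40 residue classes mod 40 are the pigeonholes.
With 120 integers one could put 3 in each residue class and have no class reach 4.
The 121st integer pushes some class to 4, so 40·3 + 1 = 121.

121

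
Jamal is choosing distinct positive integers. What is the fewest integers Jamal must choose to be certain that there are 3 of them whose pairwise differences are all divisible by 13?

27

Integers whose pairwise differences are multiples of 13 are exactly those sharing a remainder mod 13. The 13 residue classes mod 13 are the pigeonholes.
With 26 integers one could put 2 in each residue class and have no class reach 3.
The 27th integer pushes some class to 3, so 13·2 + 1 = 27.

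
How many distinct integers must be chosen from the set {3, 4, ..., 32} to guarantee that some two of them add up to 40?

19

Group the elements by complementary pair {x, 40−x}: {8,32}, {9,31}, {10,30}, …, giving 12 two-element pairs, the single value 20 (it cannot pair with itself since the integers are distinct), and 5 integers whose partner 40−x falls outside [3,32].
Pigeonhole: treating each of those 18 groups as a pigeonhole, one can pick one integer per group — 18 integers — with no two summing to 40.
The 19th integer lands in an occupied pair, forcing a sum of 40.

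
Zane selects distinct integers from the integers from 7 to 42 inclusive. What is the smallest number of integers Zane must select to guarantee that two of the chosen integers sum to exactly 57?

23

A set avoiding the sum 57 can contain at most one of each pair {x, 57−x}, plus the 8 elements whose complement lies outside the range.
The integers 7, …, 28 (22 of them) are such a set: any two sum to at least 7+8 = 15 and at most 27+28 = 55 < 57.
By the pigeonhole principle, any 23rd integer completes one of the 14 pairs, so 23 choices force a sum of 57.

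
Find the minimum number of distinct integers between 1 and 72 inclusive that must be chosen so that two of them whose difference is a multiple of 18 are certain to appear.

19

Integers whose pairwise differences are multiples of 18 are exactly those sharing a remainder mod 18. The 18 residue classes mod 18 are the pigeonholes.
With 18 integers one could put 1 in each residue class and have no class reach 2.
The 19th integer pushes some class to 2, so 18·1 + 1 = 19.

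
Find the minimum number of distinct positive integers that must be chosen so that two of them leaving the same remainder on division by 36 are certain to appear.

37

Pigeonhole: the 36 residue classes mod 36 are the pigeonholes.
With 36 integers one could put 1 in each residue class and have no class reach 2.
The 37th integer pushes some class to 2, so 36·1 + 1 = 37.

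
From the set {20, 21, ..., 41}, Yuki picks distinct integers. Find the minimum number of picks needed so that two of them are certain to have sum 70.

A set avoiding the sum 70 can contain at most one of each pair {x, 70−x}, plus the 10 elements whose complement lies outside the range or equal to its own complement.
The integers 20, …, 35 (16 of them) are such a set: any two sum to at least 20+21 = 41 and at most 34+35 = 69 < 70.
By pigeonhole, any 17th integer completes one of the 6 pairs, so 17 choices force a sum of 70.

17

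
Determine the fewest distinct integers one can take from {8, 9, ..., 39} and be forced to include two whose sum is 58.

Two chosen integers sum to 58 exactly when both halves of some pair {x, 58−x} with 19 ≤ x ≤ 58−x ≤ 39 are chosen — 10 such pairs.
The remaining 12 elements (those with no distinct partner in range) can never complete a 58-sum, so the worst case takes all of them and one from each pair: 12 + 10 = 22.
The 23rd integer has to be the second member of some pair, so 22 + 1 = 23.

23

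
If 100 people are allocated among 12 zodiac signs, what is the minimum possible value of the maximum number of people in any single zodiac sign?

9

By pigeonhole, the 12 zodiac signs are the holes and the 100 people are the pigeons.
If every zodiac sign held at most 8 people, the total would be at most 12 × 8 = 96, which is less than 100.
So some zodiac sign holds at least ⌈100/12⌉ = 9 people.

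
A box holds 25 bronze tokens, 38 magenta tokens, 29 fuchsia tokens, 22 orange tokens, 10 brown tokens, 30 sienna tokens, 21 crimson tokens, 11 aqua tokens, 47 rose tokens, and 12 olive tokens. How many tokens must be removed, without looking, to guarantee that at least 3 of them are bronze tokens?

223

In the worst case for collecting bronze tokens, every non-bronze token comes out first.
There are 38 + 29 + 22 + 10 + 30 + 21 + 11 + 47 + 12 = 220 non-bronze tokens altogether.
After those, each further token must be bronze, so 220 + 3 = 223 draws guarantee 3 bronze tokens.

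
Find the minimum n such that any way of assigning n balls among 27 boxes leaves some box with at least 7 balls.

163

With 162 balls one could put exactly 6 in each of the 27 boxes, and no box would reach 7.
Pigeonhole: one more ball must land in a box that already has 6, giving it 7.
So 27 × 6 + 1 = 163 balls are required.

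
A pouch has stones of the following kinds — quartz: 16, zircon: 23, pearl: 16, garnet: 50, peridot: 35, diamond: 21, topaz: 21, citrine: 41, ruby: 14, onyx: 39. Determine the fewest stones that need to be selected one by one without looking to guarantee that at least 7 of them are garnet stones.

233

In the worst case for collecting garnet stones, every non-garnet stone comes out first.
There are 16 + 23 + 16 + 35 + 21 + 21 + 41 + 14 + 39 = 226 non-garnet stones altogether.
After those, each further stone must be garnet, so 226 + 7 = 233 draws guarantee 7 garnet stones.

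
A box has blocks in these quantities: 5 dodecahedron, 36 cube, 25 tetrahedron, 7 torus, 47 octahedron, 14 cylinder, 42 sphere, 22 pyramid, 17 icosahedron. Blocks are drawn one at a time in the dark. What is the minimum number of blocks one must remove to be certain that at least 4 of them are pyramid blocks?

In the worst case for collecting pyramid blocks, every non-pyramid block comes out first.
There are 5 + 36 + 25 + 7 + 47 + 14 + 42 + 17 = 193 non-pyramid blocks altogether.
After those, each further block must be pyramid, so 193 + 4 = 197 draws guarantee 4 pyramid blocks.

197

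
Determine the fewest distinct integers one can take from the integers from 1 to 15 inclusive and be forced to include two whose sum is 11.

11

Group the elements by complementary pair {x, 11−x}: {1,10}, {2,9}, {3,8}, …, giving 5 two-element pairs and 5 integers whose partner 11−x falls outside [1,15].
By pigeonhole, treating each of those 10 groups as a pigeonhole, one can pick one integer per group — 10 integers — with no two summing to 11.
The 11th integer lands in an occupied pair, forcing a sum of 11.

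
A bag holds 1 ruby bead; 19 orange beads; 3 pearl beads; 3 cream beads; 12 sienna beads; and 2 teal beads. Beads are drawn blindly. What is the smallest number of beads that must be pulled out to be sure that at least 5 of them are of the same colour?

An adversary could hand out at most 4 beads per colour (4 colours run out sooner): 1 + 4 + 3 + 3 + 4 + 2 = 17 beads and still no colour has 5.
One more bead lands in a colour already at 4, so 18 draws are enough and 17 are not.

18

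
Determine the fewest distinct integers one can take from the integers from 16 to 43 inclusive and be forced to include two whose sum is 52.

19

A set avoiding the sum 52 can contain at most one of each pair {x, 52−x}, plus the 8 elements whose complement lies outside the range or equal to its own complement.
The integers 26, …, 43 (18 of them) are such a set: any two sum to at least 26+27 = 53 > 52.
Any 19th integer completes one of the 10 pairs, so 19 choices force a sum of 52.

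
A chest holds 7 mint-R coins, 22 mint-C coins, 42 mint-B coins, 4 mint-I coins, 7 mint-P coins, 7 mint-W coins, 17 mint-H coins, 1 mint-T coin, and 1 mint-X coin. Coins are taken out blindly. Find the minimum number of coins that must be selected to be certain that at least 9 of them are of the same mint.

52

An adversary could hand out at most 8 coins per mint (6 mints run out sooner): 7 + 8 + 8 + 4 + 7 + 7 + 8 + 1 + 1 = 51 coins and still no mint has 9.
One more coin lands in a mint already at 8, so 52 draws are enough and 51 are not.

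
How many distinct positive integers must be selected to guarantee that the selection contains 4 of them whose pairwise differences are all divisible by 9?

Integers whose pairwise differences are multiples of 9 are exactly those sharing a remainder mod 9. The 9 residue classes mod 9 are the pigeonholes.
With 27 integers one could put 3 in each residue class and have no class reach 4.
The 28th integer pushes some class to 4, so 9·3 + 1 = 28.

28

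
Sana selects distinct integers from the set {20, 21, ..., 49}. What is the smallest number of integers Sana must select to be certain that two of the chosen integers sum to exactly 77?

Group the elements by complementary pair {x, 77−x}: {28,49}, {29,48}, {30,47}, …, giving 11 two-element pairs and 8 integers whose partner 77−x falls outside [20,49].
By the pigeonhole principle, treating each of those 19 groups as a pigeonhole, one can pick one integer per group — 19 integers — with no two summing to 77.
The 20th integer lands in an occupied pair, forcing a sum of 77.

20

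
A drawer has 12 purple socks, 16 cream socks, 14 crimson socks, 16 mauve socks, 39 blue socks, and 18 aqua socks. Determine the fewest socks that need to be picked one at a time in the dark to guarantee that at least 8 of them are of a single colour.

43

By the pigeonhole principle, the 6 colours are the holes; the socks drawn are the pigeons.
To avoid 8 of any one colour, the worst case takes at most 7 of each colour.
That gives 7 + 7 + 7 + 7 + 7 + 7 = 42 socks with no colour reaching 8.
The next sock forces some colour to 8, so 42 + 1 = 43.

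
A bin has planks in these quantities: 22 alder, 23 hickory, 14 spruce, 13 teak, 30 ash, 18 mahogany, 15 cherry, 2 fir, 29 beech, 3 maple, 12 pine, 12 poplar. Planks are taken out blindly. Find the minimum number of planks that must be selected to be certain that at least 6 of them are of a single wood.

56

An adversary could hand out at most 5 planks per wood (fir, maple run out sooner): 5 + 5 + 5 + 5 + 5 + 5 + 5 + 2 + 5 + 3 + 5 + 5 = 55 planks and still no wood has 6.
By pigeonhole, one more plank lands in a wood already at 5, so 56 draws are enough and 55 are not.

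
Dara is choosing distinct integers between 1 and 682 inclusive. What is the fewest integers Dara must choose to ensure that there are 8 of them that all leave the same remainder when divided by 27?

190

By pigeonhole, the 27 residue classes mod 27 are the pigeonholes.
With 189 integers one could put 7 in each residue class and have no class reach 8.
The 190th integer pushes some class to 8, so 27·7 + 1 = 190.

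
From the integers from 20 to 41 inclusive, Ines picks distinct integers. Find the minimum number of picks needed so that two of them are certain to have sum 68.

16

A set avoiding the sum 68 can contain at most one of each pair {x, 68−x}, plus the 8 elements whose complement lies outside the range or equal to its own complement.
The integers 20, …, 34 (15 of them) are such a set: any two sum to at least 20+21 = 41 and at most 33+34 = 67 < 68.
By pigeonhole, any 16th integer completes one of the 7 pairs, so 16 choices force a sum of 68.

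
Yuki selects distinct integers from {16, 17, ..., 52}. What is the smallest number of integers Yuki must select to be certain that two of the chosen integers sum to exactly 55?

A set avoiding the sum 55 can contain at most one of each pair {x, 55−x}, plus the 13 elements whose complement lies outside the range.
The integers 28, …, 52 (25 of them) are such a set: any two sum to at least 28+29 = 57 > 55.
By pigeonhole, any 26th integer completes one of the 12 pairs, so 26 choices force a sum of 55.

26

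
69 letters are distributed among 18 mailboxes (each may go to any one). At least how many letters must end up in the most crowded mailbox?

The 18 mailboxes are the holes and the 69 letters are the pigeons.
If every mailbox held at most 3 letters, the total would be at most 18 × 3 = 54, which is less than 69.
So some mailbox holds at least ⌈69/18⌉ = 4 letters.

4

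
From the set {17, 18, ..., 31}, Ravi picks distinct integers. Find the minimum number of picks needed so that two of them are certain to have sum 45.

Two chosen integers sum to 45 exactly when both halves of some pair {x, 45−x} with 17 ≤ x ≤ 45−x ≤ 28 are chosen — 6 such pairs.
The remaining 3 elements (those with no distinct partner in range) can never complete a 45-sum, so the worst case takes all of them and one from each pair: 3 + 6 = 9.
The 10th integer has to be the second member of some pair, so 9 + 1 = 10.

10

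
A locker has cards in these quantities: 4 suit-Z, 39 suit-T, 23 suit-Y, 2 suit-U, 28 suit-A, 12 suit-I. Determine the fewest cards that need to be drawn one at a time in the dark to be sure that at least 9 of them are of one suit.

Pigeonhole: put each drawn card into a box by suit. The largest draw with every box below 9 takes min(count, 8) from each suit; suits with fewer than 8 contribute all they have.
Σ min(cᵢ, 8) = 4 + 8 + 8 + 2 + 8 + 8 = 38.
Draw number 38 + 1 = 39 must push one box to 9.

39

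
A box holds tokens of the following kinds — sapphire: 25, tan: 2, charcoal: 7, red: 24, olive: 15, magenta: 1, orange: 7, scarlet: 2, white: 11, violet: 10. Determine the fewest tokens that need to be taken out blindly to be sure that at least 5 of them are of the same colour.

34

Put each drawn token into a box by colour. The largest draw with every box below 5 takes min(count, 4) from each colour; colours with fewer than 4 contribute all they have.
Σ min(cᵢ, 4) = 4 + 2 + 4 + 4 + 4 + 1 + 4 + 2 + 4 + 4 = 33.
Draw number 33 + 1 = 34 must push one box to 5.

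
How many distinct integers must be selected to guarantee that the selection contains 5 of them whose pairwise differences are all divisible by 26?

105

Integers whose pairwise differences are multiples of 26 are exactly those sharing a remainder mod 26. The 26 residue classes mod 26 are the pigeonholes.
With 104 integers one could put 4 in each residue class and have no class reach 5.
The 105th integer pushes some class to 5, so 26·4 + 1 = 105.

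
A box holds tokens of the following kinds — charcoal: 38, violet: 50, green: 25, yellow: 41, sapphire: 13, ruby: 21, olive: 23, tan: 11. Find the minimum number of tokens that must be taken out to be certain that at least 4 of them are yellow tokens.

185

In the worst case for collecting yellow tokens, every non-yellow token comes out first.
There are 38 + 50 + 25 + 13 + 21 + 23 + 11 = 181 non-yellow tokens altogether.
After those, each further token must be yellow, so 181 + 4 = 185 draws guarantee 4 yellow tokens.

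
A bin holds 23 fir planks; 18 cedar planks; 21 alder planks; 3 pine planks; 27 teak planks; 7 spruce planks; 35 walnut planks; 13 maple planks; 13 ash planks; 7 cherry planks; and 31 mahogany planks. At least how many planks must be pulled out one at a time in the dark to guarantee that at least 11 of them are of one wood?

98

An adversary could hand out at most 10 planks per wood (pine, spruce, cherry run out sooner): 10 + 10 + 10 + 3 + 10 + 7 + 10 + 10 + 10 + 7 + 10 = 97 planks and still no wood has 11.
By the pigeonhole principle, one more plank lands in a wood already at 10, so 98 draws are enough and 97 are not.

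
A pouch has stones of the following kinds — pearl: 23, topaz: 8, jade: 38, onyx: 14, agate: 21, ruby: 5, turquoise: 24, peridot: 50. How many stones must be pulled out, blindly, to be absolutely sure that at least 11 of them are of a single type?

Pigeonhole: the 8 types are the holes; the stones drawn are the pigeons.
To avoid 11 of any one type, the worst case takes at most 10 of each type, or every stone of a type that has fewer than 10.
That gives 10 + 8 + 10 + 10 + 10 + 5 + 10 + 10 = 73 stones with no type reaching 11.
The next stone forces some type to 11, so 73 + 1 = 74.

74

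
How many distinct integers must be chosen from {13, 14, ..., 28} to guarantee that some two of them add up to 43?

10

A set avoiding the sum 43 can contain at most one of each pair {x, 43−x}, plus the 2 elements whose complement lies outside the range.
The integers 13, …, 21 (9 of them) are such a set: any two sum to at least 13+14 = 27 and at most 20+21 = 41 < 43.
By the pigeonhole principle, any 10th integer completes one of the 7 pairs, so 10 choices force a sum of 43.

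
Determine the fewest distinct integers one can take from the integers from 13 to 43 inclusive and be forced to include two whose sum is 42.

A set avoiding the sum 42 can contain at most one of each pair {x, 42−x}, plus the 15 elements whose complement lies outside the range or equal to its own complement.
The integers 21, …, 43 (23 of them) are such a set: any two sum to at least 21+22 = 43 > 42.
Any 24th integer completes one of the 8 pairs, so 24 choices force a sum of 42.

24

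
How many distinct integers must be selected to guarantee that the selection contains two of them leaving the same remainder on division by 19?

20

The 19 residue classes mod 19 are the pigeonholes.
With 19 integers one could put 1 in each residue class and have no class reach 2.
The 20th integer pushes some class to 2, so 19·1 + 1 = 20.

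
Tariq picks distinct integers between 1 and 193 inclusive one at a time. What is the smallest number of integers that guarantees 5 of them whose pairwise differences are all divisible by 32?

Integers whose pairwise differences are multiples of 32 are exactly those sharing a remainder mod 32. The 32 residue classes mod 32 are the pigeonholes.
With 128 integers one could put 4 in each residue class and have no class reach 5.
The 129th integer pushes some class to 5, so 32·4 + 1 = 129.

129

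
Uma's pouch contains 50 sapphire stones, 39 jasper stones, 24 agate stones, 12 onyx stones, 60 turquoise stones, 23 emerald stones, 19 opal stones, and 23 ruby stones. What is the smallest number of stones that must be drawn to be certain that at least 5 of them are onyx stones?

In the worst case for collecting onyx stones, every non-onyx stone comes out first.
There are 50 + 39 + 24 + 60 + 23 + 19 + 23 = 238 non-onyx stones altogether.
After those, each further stone must be onyx, so 238 + 5 = 243 draws guarantee 5 onyx stones.

243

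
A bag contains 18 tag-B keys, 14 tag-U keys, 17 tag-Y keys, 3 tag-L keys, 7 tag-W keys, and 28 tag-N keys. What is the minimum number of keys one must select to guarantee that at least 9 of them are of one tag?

The 6 tags are the holes; the keys drawn are the pigeons.
To avoid 9 of any one tag, the worst case takes at most 8 of each tag, or every key of a tag that has fewer than 8.
That gives 8 + 8 + 8 + 3 + 7 + 8 = 42 keys with no tag reaching 9.
The next key forces some tag to 9, so 42 + 1 = 43.

43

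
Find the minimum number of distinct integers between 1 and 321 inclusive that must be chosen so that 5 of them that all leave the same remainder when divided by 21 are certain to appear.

85

By the pigeonhole principle, the 21 residue classes mod 21 are the pigeonholes.
With 84 integers one could put 4 in each residue class and have no class reach 5.
The 85th integer pushes some class to 5, so 21·4 + 1 = 85.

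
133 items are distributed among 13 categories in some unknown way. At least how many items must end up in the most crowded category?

Pigeonhole: the 13 categories are the holes and the 133 items are the pigeons.
If every category held at most 10 items, the total would be at most 13 × 10 = 130, which is less than 133.
So some category holds at least ⌈133/13⌉ = 11 items.

11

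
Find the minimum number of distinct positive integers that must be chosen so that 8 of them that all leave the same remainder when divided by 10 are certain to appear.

71

The 10 residue classes mod 10 are the pigeonholes.
With 70 integers one could put 7 in each residue class and have no class reach 8.
The 71st integer pushes some class to 8, so 10·7 + 1 = 71.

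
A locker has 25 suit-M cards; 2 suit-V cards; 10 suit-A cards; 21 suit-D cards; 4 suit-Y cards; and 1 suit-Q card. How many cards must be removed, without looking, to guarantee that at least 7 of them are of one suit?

Pigeonhole: the 6 suits are the holes; the cards drawn are the pigeons.
To avoid 7 of any one suit, the worst case takes at most 6 of each suit, or every card of a suit that has fewer than 6.
That gives 6 + 2 + 6 + 6 + 4 + 1 = 25 cards with no suit reaching 7.
The next card forces some suit to 7, so 25 + 1 = 26.

26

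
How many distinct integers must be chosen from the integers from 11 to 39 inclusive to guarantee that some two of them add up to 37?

A set avoiding the sum 37 can contain at most one of each pair {x, 37−x}, plus the 13 elements whose complement lies outside the range.
The integers 19, …, 39 (21 of them) are such a set: any two sum to at least 19+20 = 39 > 37.
Any 22nd integer completes one of the 8 pairs, so 22 choices force a sum of 37.

22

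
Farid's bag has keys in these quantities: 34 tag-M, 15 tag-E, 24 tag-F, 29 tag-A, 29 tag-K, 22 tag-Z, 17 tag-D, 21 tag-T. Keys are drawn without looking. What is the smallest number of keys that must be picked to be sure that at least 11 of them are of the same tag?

An adversary could hand out at most 10 keys per tag: 10 + 10 + 10 + 10 + 10 + 10 + 10 + 10 = 80 keys and still no tag has 11.
One more key lands in a tag already at 10, so 81 draws are enough and 80 are not.

81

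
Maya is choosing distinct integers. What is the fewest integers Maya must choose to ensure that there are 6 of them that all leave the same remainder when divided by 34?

The 34 residue classes mod 34 are the pigeonholes.
With 170 integers one could put 5 in each residue class and have no class reach 6.
The 171st integer pushes some class to 6, so 34·5 + 1 = 171.

171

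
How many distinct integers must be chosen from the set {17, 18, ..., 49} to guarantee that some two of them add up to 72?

21

Group the elements by complementary pair {x, 72−x}: {23,49}, {24,48}, {25,47}, …, giving 13 two-element pairs, the single value 36 (it cannot pair with itself since the integers are distinct), and 6 integers whose partner 72−x falls outside [17,49].
Pigeonhole: treating each of those 20 groups as a pigeonhole, one can pick one integer per group — 20 integers — with no two summing to 72.
The 21st integer lands in an occupied pair, forcing a sum of 72.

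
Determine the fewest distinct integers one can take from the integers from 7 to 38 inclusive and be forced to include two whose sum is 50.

A set avoiding the sum 50 can contain at most one of each pair {x, 50−x}, plus the 6 elements whose complement lies outside the range or equal to its own complement.
The integers 7, …, 25 (19 of them) are such a set: any two sum to at least 7+8 = 15 and at most 24+25 = 49 < 50.
Any 20th integer completes one of the 13 pairs, so 20 choices force a sum of 50.

20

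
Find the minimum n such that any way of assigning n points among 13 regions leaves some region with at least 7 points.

With 78 points one could put exactly 6 in each of the 13 regions, and no region would reach 7.
Pigeonhole: one more point must land in a region that already has 6, giving it 7.
So 13 × 6 + 1 = 79 points are required.

79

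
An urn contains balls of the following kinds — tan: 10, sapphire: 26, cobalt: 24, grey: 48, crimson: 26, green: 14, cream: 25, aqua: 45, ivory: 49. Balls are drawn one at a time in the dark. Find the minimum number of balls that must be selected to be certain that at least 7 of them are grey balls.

In the worst case for collecting grey balls, every non-grey ball comes out first.
There are 10 + 26 + 24 + 26 + 14 + 25 + 45 + 49 = 219 non-grey balls altogether.
After those, each further ball must be grey, so 219 + 7 = 226 draws guarantee 7 grey balls.

226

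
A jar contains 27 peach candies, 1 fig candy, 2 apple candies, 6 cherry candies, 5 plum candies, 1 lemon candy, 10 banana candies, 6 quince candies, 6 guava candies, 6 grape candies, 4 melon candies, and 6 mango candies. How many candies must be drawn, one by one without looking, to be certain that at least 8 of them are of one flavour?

58

An adversary could hand out at most 7 candies per flavour (10 flavours run out sooner): 7 + 1 + 2 + 6 + 5 + 1 + 7 + 6 + 6 + 6 + 4 + 6 = 57 candies and still no flavour has 8.
One more candy lands in a flavour already at 7, so 58 draws are enough and 57 are not.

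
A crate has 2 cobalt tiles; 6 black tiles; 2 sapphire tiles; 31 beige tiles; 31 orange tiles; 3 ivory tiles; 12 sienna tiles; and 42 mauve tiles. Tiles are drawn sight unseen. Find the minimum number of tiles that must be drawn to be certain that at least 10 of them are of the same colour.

50

Pigeonhole: put each drawn tile into a box by colour. The largest draw with every box below 10 takes min(count, 9) from each colour; colours with fewer than 9 contribute all they have.
Σ min(cᵢ, 9) = 2 + 6 + 2 + 9 + 9 + 3 + 9 + 9 = 49.
Draw number 49 + 1 = 50 must push one box to 10.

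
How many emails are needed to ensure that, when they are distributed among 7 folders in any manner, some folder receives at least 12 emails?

With 77 emails one could put exactly 11 in each of the 7 folders, and no folder would reach 12.
Pigeonhole: one more email must land in a folder that already has 11, giving it 12.
So 7 × 11 + 1 = 78 emails are required.

78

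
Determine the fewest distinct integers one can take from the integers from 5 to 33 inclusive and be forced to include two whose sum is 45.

Group the elements by complementary pair {x, 45−x}: {12,33}, {13,32}, {14,31}, …, giving 11 two-element pairs and 7 integers whose partner 45−x falls outside [5,33].
Treating each of those 18 groups as a pigeonhole, one can pick one integer per group — 18 integers — with no two summing to 45.
The 19th integer lands in an occupied pair, forcing a sum of 45.

19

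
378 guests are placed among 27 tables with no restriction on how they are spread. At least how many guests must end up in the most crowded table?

The 27 tables are the holes and the 378 guests are the pigeons.
If every table held at most 13 guests, the total would be at most 27 × 13 = 351, which is less than 378.
So some table holds at least ⌈378/27⌉ = 14 guests.

14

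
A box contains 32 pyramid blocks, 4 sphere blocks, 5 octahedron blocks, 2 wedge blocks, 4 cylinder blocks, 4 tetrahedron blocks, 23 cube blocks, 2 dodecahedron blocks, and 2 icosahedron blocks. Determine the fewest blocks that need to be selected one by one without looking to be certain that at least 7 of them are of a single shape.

36

An adversary could hand out at most 6 blocks per shape (7 shapes run out sooner): 6 + 4 + 5 + 2 + 4 + 4 + 6 + 2 + 2 = 35 blocks and still no shape has 7.
One more block lands in a shape already at 6, so 36 draws are enough and 35 are not.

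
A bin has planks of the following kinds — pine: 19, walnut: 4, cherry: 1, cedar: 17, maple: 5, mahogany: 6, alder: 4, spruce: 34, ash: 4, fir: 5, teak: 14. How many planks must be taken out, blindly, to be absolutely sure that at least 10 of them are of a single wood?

Put each drawn plank into a box by wood. The largest draw with every box below 10 takes min(count, 9) from each wood; woods with fewer than 9 contribute all they have.
Σ min(cᵢ, 9) = 9 + 4 + 1 + 9 + 5 + 6 + 4 + 9 + 4 + 5 + 9 = 65.
Draw number 65 + 1 = 66 must push one box to 10.

66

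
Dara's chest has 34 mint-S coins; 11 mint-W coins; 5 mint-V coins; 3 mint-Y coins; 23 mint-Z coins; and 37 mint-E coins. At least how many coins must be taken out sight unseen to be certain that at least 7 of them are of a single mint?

33

The 6 mints are the holes; the coins drawn are the pigeons.
To avoid 7 of any one mint, the worst case takes at most 6 of each mint, or every coin of a mint that has fewer than 6.
That gives 6 + 6 + 5 + 3 + 6 + 6 = 32 coins with no mint reaching 7.
The next coin forces some mint to 7, so 32 + 1 = 33.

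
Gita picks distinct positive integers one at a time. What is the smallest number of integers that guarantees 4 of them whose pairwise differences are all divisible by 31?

94

Integers whose pairwise differences are multiples of 31 are exactly those sharing a remainder mod 31. The 31 residue classes mod 31 are the pigeonholes.
With 93 integers one could put 3 in each residue class and have no class reach 4.
The 94th integer pushes some class to 4, so 31·3 + 1 = 94.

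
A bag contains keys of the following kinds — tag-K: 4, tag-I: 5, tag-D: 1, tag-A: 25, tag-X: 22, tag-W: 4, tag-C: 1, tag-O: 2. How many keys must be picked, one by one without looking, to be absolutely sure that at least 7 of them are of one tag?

30

An adversary could hand out at most 6 keys per tag (6 tags run out sooner): 4 + 5 + 1 + 6 + 6 + 4 + 1 + 2 = 29 keys and still no tag has 7.
By pigeonhole, one more key lands in a tag already at 6, so 30 draws are enough and 29 are not.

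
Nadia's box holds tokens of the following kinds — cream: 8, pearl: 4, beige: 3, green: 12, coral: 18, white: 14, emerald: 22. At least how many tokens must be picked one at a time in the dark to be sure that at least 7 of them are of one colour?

38

By the pigeonhole principle, put each drawn token into a box by colour. The largest draw with every box below 7 takes min(count, 6) from each colour; colours with fewer than 6 contribute all they have.
Σ min(cᵢ, 6) = 6 + 4 + 3 + 6 + 6 + 6 + 6 = 37.
Draw number 37 + 1 = 38 must push one box to 7.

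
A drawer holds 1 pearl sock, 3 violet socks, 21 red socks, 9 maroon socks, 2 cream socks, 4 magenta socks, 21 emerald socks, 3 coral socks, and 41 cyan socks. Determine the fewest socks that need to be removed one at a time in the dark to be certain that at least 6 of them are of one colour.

34

An adversary could hand out at most 5 socks per colour (5 colours run out sooner): 1 + 3 + 5 + 5 + 2 + 4 + 5 + 3 + 5 = 33 socks and still no colour has 6.
One more sock lands in a colour already at 5, so 34 draws are enough and 33 are not.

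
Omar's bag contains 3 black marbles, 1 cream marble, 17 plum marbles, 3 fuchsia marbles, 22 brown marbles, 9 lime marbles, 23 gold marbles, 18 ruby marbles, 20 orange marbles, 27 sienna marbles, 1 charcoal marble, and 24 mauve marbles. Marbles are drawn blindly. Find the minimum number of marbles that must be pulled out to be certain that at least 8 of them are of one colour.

By pigeonhole, put each drawn marble into a box by colour. The largest draw with every box below 8 takes min(count, 7) from each colour; colours with fewer than 7 contribute all they have.
Σ min(cᵢ, 7) = 3 + 1 + 7 + 3 + 7 + 7 + 7 + 7 + 7 + 7 + 1 + 7 = 64.
Draw number 64 + 1 = 65 must push one box to 8.

65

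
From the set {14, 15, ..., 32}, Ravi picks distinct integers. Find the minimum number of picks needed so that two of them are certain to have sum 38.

Two chosen integers sum to 38 exactly when both halves of some pair {x, 38−x} with 14 ≤ x ≤ 38−x ≤ 24 are chosen — 5 such pairs.
The remaining 9 elements (those with no distinct partner in range) can never complete a 38-sum, so the worst case takes all of them and one from each pair: 9 + 5 = 14.
The 15th integer has to be the second member of some pair, so 14 + 1 = 15.

15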